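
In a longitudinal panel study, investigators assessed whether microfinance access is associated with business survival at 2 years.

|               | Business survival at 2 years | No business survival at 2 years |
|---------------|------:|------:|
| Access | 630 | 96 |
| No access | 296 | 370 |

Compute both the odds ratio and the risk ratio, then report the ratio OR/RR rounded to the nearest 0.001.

4.201

Cells: a = 630, b = 96, c = 296, d = 370.
OR = (630·370)/(96·296) = 233100/28416 = 8.20312
Risk in exposed = 630/726 = 0.86777; risk in unexposed = 296/666 = 0.44444; RR = 1.95248
OR/RR = 8.20312 / 1.95248 = 4.20139
The outcome is not rare, so the OR lies further from 1 than the RR.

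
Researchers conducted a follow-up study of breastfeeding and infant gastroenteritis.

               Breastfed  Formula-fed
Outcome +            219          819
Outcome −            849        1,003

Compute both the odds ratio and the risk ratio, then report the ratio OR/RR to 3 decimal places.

0.692

Reading the table with exposure as columns: a = 219 (Breastfed, case), b = 849 (Breastfed, non-case), c = 819 (Formula-fed, case), d = 1003.
OR = (219·1003)/(849·819) = 219657/695331 = 0.31590
Risk in exposed = 219/1068 = 0.20506; risk in unexposed = 819/1822 = 0.44951; RR = 0.45618
OR/RR = 0.31590 / 0.45618 = 0.69249
The outcome is not rare, so the OR lies further from 1 than the RR.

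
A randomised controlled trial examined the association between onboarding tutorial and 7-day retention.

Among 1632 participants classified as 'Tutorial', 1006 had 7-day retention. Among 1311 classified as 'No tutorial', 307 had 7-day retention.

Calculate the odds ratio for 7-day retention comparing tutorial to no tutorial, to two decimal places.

5.26

From the description: a = 1006, b = 626, c = 307, d = 1004.
OR = (a·d)/(b·c) = (1006 × 1004) / (626 × 307) = 1010024 / 192182 = 5.25556
The odds of 7-day retention are about 5.26 times as high in the tutorial group.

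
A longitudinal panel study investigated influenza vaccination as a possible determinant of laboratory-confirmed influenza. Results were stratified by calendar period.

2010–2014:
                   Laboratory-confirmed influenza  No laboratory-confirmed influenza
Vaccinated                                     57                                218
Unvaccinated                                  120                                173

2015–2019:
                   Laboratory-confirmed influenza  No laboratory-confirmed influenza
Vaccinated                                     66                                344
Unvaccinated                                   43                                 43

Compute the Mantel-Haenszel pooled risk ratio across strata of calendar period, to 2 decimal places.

RR_MH = Σ(aᵢ·n₀ᵢ/nᵢ) / Σ(cᵢ·n₁ᵢ/nᵢ), with n₁ᵢ = aᵢ+bᵢ (exposed), n₀ᵢ = cᵢ+dᵢ (unexposed), nᵢ = n₁ᵢ+n₀ᵢ.
Stratum 1 (2010–2014): n₁ = 275, n₀ = 293, n = 568; a·n₀/n = 57·293/568 = 29.4032; c·n₁/n = 120·275/568 = 58.0986
Stratum 2 (2015–2019): n₁ = 410, n₀ = 86, n = 496; a·n₀/n = 66·86/496 = 11.4435; c·n₁/n = 43·410/496 = 35.5444
RR_MH = (29.4032 + 11.4435) / (58.0986 + 35.5444) = 40.8467 / 93.6429 = 0.43620

0.44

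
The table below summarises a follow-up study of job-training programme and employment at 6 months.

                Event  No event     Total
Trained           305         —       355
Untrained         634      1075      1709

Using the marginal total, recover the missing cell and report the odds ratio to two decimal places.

10.34

The missing cell is in the exposed row: 355 − 305 = 50.
So a = 305, b = 50, c = 634, d = 1075.
OR = (a·d)/(b·c) = (305 × 1075) / (50 × 634) = 327875 / 31700 = 10.34306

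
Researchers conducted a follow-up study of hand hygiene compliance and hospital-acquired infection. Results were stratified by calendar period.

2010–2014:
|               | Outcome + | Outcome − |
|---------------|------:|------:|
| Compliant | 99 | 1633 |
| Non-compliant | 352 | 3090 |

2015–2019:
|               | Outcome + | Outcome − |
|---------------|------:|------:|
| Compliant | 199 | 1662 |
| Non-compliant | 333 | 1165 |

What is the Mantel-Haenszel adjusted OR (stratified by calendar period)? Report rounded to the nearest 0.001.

0.465

OR_MH = Σ(aᵢdᵢ/nᵢ) / Σ(bᵢcᵢ/nᵢ), where nᵢ is the stratum total.
Stratum 1 (2010–2014): n = 5174; a·d/n = 99·3090/5174 = 59.1245; b·c/n = 1633·352/5174 = 111.0970
Stratum 2 (2015–2019): n = 3359; a·d/n = 199·1165/3359 = 69.0191; b·c/n = 1662·333/3359 = 164.7651
OR_MH = (59.1245 + 69.0191) / (111.0970 + 164.7651) = 128.1435 / 275.8621 = 0.46452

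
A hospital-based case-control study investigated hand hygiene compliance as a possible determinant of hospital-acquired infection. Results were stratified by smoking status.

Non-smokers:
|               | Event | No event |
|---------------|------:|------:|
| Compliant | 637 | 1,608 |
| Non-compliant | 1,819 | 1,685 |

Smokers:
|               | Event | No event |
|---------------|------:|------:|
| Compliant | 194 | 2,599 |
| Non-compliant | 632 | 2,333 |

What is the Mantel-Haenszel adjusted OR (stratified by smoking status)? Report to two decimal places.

0.33

OR_MH = Σ(aᵢdᵢ/nᵢ) / Σ(bᵢcᵢ/nᵢ), where nᵢ is the stratum total.
Stratum 1 (Non-smokers): n = 5749; a·d/n = 637·1685/5749 = 186.7012; b·c/n = 1608·1819/5749 = 508.7758
Stratum 2 (Smokers): n = 5758; a·d/n = 194·2333/5758 = 78.6040; b·c/n = 2599·632/5758 = 285.2671
OR_MH = (186.7012 + 78.6040) / (508.7758 + 285.2671) = 265.3052 / 794.0429 = 0.33412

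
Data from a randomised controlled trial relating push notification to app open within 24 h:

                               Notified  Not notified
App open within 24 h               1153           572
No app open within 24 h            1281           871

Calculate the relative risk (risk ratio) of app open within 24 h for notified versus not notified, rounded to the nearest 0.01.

1.20

Reading the table with exposure as columns: a = 1153 (Notified, case), b = 1281 (Notified, non-case), c = 572 (Not notified, case), d = 871.
Risk in exposed = 1153/2434 = 0.47371; risk in unexposed = 572/1443 = 0.39640.
RR = 0.47371 / 0.39640 = 1.19503
The risk among the exposed is 1.20 times that among the unexposed.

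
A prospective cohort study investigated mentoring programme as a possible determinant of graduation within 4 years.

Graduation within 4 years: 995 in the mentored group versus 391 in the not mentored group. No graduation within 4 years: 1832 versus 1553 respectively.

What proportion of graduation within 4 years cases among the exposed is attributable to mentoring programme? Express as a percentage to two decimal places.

42.85

From the description: a = 995, b = 1832, c = 391, d = 1553.
Risk in exposed = 995/2827 = 0.35196; risk in unexposed = 391/1944 = 0.20113.
RR = 0.35196/0.20113 = 1.74991
AR% = (RR − 1)/RR × 100 = (1.74991 − 1)/1.74991 × 100 = 42.8543%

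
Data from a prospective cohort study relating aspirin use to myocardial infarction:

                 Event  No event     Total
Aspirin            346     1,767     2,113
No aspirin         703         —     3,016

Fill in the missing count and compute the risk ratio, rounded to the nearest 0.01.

The missing cell is in the unexposed row: 3016 − 703 = 2313.
So a = 346, b = 1767, c = 703, d = 2313.
RR = [a/(a+b)] / [c/(c+d)] = (346/2113) / (703/3016) = 0.16375/0.23309 = 0.70251

0.70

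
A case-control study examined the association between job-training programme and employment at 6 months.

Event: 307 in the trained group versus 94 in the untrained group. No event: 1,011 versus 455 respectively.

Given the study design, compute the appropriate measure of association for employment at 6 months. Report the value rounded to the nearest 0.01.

From the description: a = 307, b = 1011, c = 94, d = 455.
This is a case-control study: participants were sampled on outcome status, so risks in the source population cannot be estimated directly — relative risk is not valid here. The odds ratio is the appropriate measure.
OR = (a·d)/(b·c) = (307 × 455) / (1011 × 94) = 139685 / 95034 = 1.46984

1.47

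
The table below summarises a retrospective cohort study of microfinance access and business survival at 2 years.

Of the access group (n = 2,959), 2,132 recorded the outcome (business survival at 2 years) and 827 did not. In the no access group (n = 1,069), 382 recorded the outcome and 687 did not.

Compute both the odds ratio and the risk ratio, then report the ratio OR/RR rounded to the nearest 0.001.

From the description: a = 2132, b = 827, c = 382, d = 687.
OR = (2132·687)/(827·382) = 1464684/315914 = 4.63634
Risk in exposed = 2132/2959 = 0.72051; risk in unexposed = 382/1069 = 0.35734; RR = 2.01631
OR/RR = 4.63634 / 2.01631 = 2.29942
The outcome is not rare, so the OR lies further from 1 than the RR.

2.299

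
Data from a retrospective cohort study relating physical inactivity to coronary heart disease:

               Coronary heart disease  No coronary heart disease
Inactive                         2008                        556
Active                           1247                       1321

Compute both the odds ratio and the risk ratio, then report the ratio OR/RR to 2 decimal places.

Cells: a = 2008, b = 556, c = 1247, d = 1321.
OR = (2008·1321)/(556·1247) = 2652568/693332 = 3.82583
Risk in exposed = 2008/2564 = 0.78315; risk in unexposed = 1247/2568 = 0.48559; RR = 1.61278
OR/RR = 3.82583 / 1.61278 = 2.37220
The outcome is not rare, so the OR lies further from 1 than the RR.

2.37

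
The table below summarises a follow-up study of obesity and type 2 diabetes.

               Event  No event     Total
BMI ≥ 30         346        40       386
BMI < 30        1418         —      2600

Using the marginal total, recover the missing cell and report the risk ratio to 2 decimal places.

1.64

The missing cell is in the unexposed row: 2600 − 1418 = 1182.
So a = 346, b = 40, c = 1418, d = 1182.
RR = [a/(a+b)] / [c/(c+d)] = (346/386) / (1418/2600) = 0.89637/0.54538 = 1.64356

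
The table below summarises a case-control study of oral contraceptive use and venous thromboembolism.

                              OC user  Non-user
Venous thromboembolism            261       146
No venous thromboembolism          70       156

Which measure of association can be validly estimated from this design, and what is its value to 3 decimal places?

Reading the table with exposure as columns: a = 261 (OC user, case), b = 70 (OC user, non-case), c = 146 (Non-user, case), d = 156.
This is a case-control study: participants were sampled on outcome status, so risks in the source population cannot be estimated directly — relative risk is not valid here. The odds ratio is the appropriate measure.
OR = (a·d)/(b·c) = (261 × 156) / (70 × 146) = 40716 / 10220 = 3.98395

3.984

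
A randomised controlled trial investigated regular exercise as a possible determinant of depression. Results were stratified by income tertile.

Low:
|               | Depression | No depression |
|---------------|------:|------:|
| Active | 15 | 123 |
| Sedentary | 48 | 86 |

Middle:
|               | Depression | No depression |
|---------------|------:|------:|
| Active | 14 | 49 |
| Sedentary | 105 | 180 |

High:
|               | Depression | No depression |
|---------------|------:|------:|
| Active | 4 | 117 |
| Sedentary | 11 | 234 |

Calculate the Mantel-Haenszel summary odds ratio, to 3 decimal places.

0.363

OR_MH = Σ(aᵢdᵢ/nᵢ) / Σ(bᵢcᵢ/nᵢ), where nᵢ is the stratum total.
Stratum 1 (Low): n = 272; a·d/n = 15·86/272 = 4.7426; b·c/n = 123·48/272 = 21.7059
Stratum 2 (Middle): n = 348; a·d/n = 14·180/348 = 7.2414; b·c/n = 49·105/348 = 14.7845
Stratum 3 (High): n = 366; a·d/n = 4·234/366 = 2.5574; b·c/n = 117·11/366 = 3.5164
OR_MH = (4.7426 + 7.2414 + 2.5574) / (21.7059 + 14.7845 + 3.5164) = 14.5414 / 40.0068 = 0.36347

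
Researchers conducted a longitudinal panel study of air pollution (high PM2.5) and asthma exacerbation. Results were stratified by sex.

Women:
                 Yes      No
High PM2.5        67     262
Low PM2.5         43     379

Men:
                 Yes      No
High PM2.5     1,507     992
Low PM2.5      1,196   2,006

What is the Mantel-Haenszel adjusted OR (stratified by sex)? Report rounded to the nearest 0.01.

2.53

OR_MH = Σ(aᵢdᵢ/nᵢ) / Σ(bᵢcᵢ/nᵢ), where nᵢ is the stratum total.
Stratum 1 (Women): n = 751; a·d/n = 67·379/751 = 33.8123; b·c/n = 262·43/751 = 15.0013
Stratum 2 (Men): n = 5701; a·d/n = 1507·2006/5701 = 530.2652; b·c/n = 992·1196/5701 = 208.1095
OR_MH = (33.8123 + 530.2652) / (15.0013 + 208.1095) = 564.0775 / 223.1108 = 2.52824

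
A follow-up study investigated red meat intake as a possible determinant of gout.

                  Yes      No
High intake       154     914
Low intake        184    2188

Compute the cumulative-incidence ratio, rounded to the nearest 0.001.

Cells: a = 154, b = 914, c = 184, d = 2188.
Risk in exposed = 154/1068 = 0.14419; risk in unexposed = 184/2372 = 0.07757.
RR = 0.14419 / 0.07757 = 1.85886
The risk among the exposed is 1.86 times that among the unexposed.

1.859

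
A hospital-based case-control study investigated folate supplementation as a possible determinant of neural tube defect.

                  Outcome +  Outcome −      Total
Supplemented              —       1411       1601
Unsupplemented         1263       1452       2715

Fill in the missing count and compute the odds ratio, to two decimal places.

The missing cell is in the exposed row: 1601 − 1411 = 190.
So a = 190, b = 1411, c = 1263, d = 1452.
OR = (a·d)/(b·c) = (190 × 1452) / (1411 × 1263) = 275880 / 1782093 = 0.15481

0.15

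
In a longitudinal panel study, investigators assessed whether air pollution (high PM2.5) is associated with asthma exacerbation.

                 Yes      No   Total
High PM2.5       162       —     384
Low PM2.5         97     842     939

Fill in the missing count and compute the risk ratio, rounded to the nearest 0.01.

The missing cell is in the exposed row: 384 − 162 = 222.
So a = 162, b = 222, c = 97, d = 842.
RR = [a/(a+b)] / [c/(c+d)] = (162/384) / (97/939) = 0.42188/0.10330 = 4.08392

4.08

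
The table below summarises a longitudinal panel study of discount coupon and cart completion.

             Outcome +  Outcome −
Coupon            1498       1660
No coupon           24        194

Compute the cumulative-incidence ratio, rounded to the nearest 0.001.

Cells: a = 1498, b = 1660, c = 24, d = 194.
Risk in exposed = 1498/3158 = 0.47435; risk in unexposed = 24/218 = 0.11009.
RR = 0.47435 / 0.11009 = 4.30869
The risk among the exposed is 4.31 times that among the unexposed.

4.309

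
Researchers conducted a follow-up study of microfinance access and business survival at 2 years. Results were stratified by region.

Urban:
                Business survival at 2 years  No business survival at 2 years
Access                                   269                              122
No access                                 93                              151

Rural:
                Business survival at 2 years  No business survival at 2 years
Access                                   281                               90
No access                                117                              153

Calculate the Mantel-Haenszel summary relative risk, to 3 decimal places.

RR_MH = Σ(aᵢ·n₀ᵢ/nᵢ) / Σ(cᵢ·n₁ᵢ/nᵢ), with n₁ᵢ = aᵢ+bᵢ (exposed), n₀ᵢ = cᵢ+dᵢ (unexposed), nᵢ = n₁ᵢ+n₀ᵢ.
Stratum 1 (Urban): n₁ = 391, n₀ = 244, n = 635; a·n₀/n = 269·244/635 = 103.3638; c·n₁/n = 93·391/635 = 57.2646
Stratum 2 (Rural): n₁ = 371, n₀ = 270, n = 641; a·n₀/n = 281·270/641 = 118.3619; c·n₁/n = 117·371/641 = 67.7176
RR_MH = (103.3638 + 118.3619) / (57.2646 + 67.7176) = 221.7257 / 124.9822 = 1.77406

1.774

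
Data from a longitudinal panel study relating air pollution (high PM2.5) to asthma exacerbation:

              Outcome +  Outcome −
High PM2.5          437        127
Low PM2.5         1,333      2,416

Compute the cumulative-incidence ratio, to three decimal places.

2.179

Cells: a = 437, b = 127, c = 1333, d = 2416.
Risk in exposed = 437/564 = 0.77482; risk in unexposed = 1333/3749 = 0.35556.
RR = 0.77482 / 0.35556 = 2.17915
The risk among the exposed is 2.18 times that among the unexposed.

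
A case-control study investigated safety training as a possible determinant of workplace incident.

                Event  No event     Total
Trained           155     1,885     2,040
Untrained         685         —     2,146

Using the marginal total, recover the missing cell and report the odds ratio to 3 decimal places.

The missing cell is in the unexposed row: 2146 − 685 = 1461.
So a = 155, b = 1885, c = 685, d = 1461.
OR = (a·d)/(b·c) = (155 × 1461) / (1885 × 685) = 226455 / 1291225 = 0.17538

0.175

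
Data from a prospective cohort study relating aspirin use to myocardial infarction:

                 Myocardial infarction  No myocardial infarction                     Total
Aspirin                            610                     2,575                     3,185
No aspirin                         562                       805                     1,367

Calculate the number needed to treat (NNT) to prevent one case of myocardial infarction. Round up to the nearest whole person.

5

Risk in treated group = 610/3185 = 0.19152; risk in control = 562/1367 = 0.41112.
Absolute risk reduction = 0.41112 − 0.19152 = 0.21960
NNT = 1 / ARR = 1 / 0.21960 = 4.554 → round up → 5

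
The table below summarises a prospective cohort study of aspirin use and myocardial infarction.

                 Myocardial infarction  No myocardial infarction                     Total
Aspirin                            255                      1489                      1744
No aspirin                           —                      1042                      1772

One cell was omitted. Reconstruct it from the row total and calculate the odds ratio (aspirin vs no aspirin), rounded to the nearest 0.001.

The missing cell is in the unexposed row: 1772 − 1042 = 730.
So a = 255, b = 1489, c = 730, d = 1042.
OR = (a·d)/(b·c) = (255 × 1042) / (1489 × 730) = 265710 / 1086970 = 0.24445

0.244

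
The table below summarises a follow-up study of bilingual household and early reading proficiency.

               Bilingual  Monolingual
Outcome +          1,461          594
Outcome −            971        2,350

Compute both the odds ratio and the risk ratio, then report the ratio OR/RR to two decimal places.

Reading the table with exposure as columns: a = 1461 (Bilingual, case), b = 971 (Bilingual, non-case), c = 594 (Monolingual, case), d = 2350.
OR = (1461·2350)/(971·594) = 3433350/576774 = 5.95268
Risk in exposed = 1461/2432 = 0.60074; risk in unexposed = 594/2944 = 0.20177; RR = 2.97741
OR/RR = 5.95268 / 2.97741 = 1.99928
The outcome is not rare, so the OR lies further from 1 than the RR.

2.00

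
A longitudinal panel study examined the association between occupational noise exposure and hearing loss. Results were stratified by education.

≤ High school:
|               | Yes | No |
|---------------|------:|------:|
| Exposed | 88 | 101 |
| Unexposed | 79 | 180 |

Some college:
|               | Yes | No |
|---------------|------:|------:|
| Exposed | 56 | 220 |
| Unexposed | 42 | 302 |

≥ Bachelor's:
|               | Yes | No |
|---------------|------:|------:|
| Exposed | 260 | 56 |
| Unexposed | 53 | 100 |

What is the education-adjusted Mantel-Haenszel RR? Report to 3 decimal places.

1.901

RR_MH = Σ(aᵢ·n₀ᵢ/nᵢ) / Σ(cᵢ·n₁ᵢ/nᵢ), with n₁ᵢ = aᵢ+bᵢ (exposed), n₀ᵢ = cᵢ+dᵢ (unexposed), nᵢ = n₁ᵢ+n₀ᵢ.
Stratum 1 (≤ High school): n₁ = 189, n₀ = 259, n = 448; a·n₀/n = 88·259/448 = 50.8750; c·n₁/n = 79·189/448 = 33.3281
Stratum 2 (Some college): n₁ = 276, n₀ = 344, n = 620; a·n₀/n = 56·344/620 = 31.0710; c·n₁/n = 42·276/620 = 18.6968
Stratum 3 (≥ Bachelor's): n₁ = 316, n₀ = 153, n = 469; a·n₀/n = 260·153/469 = 84.8188; c·n₁/n = 53·316/469 = 35.7100
RR_MH = (50.8750 + 31.0710 + 84.8188) / (33.3281 + 18.6968 + 35.7100) = 166.7647 / 87.7349 = 1.90078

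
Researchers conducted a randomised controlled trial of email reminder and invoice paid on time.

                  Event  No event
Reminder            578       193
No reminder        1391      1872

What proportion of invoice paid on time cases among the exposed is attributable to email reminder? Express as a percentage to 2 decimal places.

43.14

Cells: a = 578, b = 193, c = 1391, d = 1872.
Risk in exposed = 578/771 = 0.74968; risk in unexposed = 1391/3263 = 0.42629.
RR = 0.74968/0.42629 = 1.75859
AR% = (RR − 1)/RR × 100 = (1.75859 − 1)/1.75859 × 100 = 43.1361%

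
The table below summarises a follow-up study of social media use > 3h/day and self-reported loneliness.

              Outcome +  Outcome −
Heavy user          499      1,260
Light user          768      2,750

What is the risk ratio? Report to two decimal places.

Cells: a = 499, b = 1260, c = 768, d = 2750.
Risk in exposed = 499/1759 = 0.28368; risk in unexposed = 768/3518 = 0.21831.
RR = 0.28368 / 0.21831 = 1.29948
The risk among the exposed is 1.30 times that among the unexposed.

1.30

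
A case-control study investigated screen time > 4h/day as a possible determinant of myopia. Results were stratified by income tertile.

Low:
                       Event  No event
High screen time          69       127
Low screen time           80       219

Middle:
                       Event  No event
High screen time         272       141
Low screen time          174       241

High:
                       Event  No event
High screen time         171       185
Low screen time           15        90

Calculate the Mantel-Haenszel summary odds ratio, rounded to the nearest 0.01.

OR_MH = Σ(aᵢdᵢ/nᵢ) / Σ(bᵢcᵢ/nᵢ), where nᵢ is the stratum total.
Stratum 1 (Low): n = 495; a·d/n = 69·219/495 = 30.5273; b·c/n = 127·80/495 = 20.5253
Stratum 2 (Middle): n = 828; a·d/n = 272·241/828 = 79.1691; b·c/n = 141·174/828 = 29.6304
Stratum 3 (High): n = 461; a·d/n = 171·90/461 = 33.3839; b·c/n = 185·15/461 = 6.0195
OR_MH = (30.5273 + 79.1691 + 33.3839) / (20.5253 + 29.6304 + 6.0195) = 143.0803 / 56.1752 = 2.54704

2.55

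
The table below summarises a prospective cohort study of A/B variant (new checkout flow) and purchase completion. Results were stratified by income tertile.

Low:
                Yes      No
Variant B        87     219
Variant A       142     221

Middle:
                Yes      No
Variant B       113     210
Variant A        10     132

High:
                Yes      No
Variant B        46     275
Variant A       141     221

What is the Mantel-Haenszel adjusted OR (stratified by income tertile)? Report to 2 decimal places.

OR_MH = Σ(aᵢdᵢ/nᵢ) / Σ(bᵢcᵢ/nᵢ), where nᵢ is the stratum total.
Stratum 1 (Low): n = 669; a·d/n = 87·221/669 = 28.7399; b·c/n = 219·142/669 = 46.4843
Stratum 2 (Middle): n = 465; a·d/n = 113·132/465 = 32.0774; b·c/n = 210·10/465 = 4.5161
Stratum 3 (High): n = 683; a·d/n = 46·221/683 = 14.8843; b·c/n = 275·141/683 = 56.7716
OR_MH = (28.7399 + 32.0774 + 14.8843) / (46.4843 + 4.5161 + 56.7716) = 75.7017 / 107.7720 = 0.70242

0.70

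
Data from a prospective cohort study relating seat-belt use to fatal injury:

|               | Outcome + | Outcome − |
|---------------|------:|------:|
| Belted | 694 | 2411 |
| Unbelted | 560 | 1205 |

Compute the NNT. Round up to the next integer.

Risk in treated group = 694/3105 = 0.22351; risk in control = 560/1765 = 0.31728.
Absolute risk reduction = 0.31728 − 0.22351 = 0.09377
NNT = 1 / ARR = 1 / 0.09377 = 10.664 → round up → 11

11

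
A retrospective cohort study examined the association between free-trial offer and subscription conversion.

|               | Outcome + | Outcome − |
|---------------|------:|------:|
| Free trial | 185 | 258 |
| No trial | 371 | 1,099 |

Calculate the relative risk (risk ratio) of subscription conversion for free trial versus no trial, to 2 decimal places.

1.65

Cells: a = 185, b = 258, c = 371, d = 1099.
Risk in exposed = 185/443 = 0.41761; risk in unexposed = 371/1470 = 0.25238.
RR = 0.41761 / 0.25238 = 1.65467
The risk among the exposed is 1.65 times that among the unexposed.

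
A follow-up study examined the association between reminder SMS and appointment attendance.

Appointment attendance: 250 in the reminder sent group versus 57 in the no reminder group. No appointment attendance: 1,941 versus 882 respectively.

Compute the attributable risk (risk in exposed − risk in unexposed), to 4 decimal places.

0.0534

From the description: a = 250, b = 1941, c = 57, d = 882.
Risk in exposed = 250/2191 = 0.114103; risk in unexposed = 57/939 = 0.060703.
Risk difference = 0.114103 − 0.060703 = 0.053400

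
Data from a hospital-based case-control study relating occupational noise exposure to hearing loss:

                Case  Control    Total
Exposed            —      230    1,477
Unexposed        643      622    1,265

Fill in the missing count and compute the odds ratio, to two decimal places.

5.24

The missing cell is in the exposed row: 1477 − 230 = 1247.
So a = 1247, b = 230, c = 643, d = 622.
OR = (a·d)/(b·c) = (1247 × 622) / (230 × 643) = 775634 / 147890 = 5.24467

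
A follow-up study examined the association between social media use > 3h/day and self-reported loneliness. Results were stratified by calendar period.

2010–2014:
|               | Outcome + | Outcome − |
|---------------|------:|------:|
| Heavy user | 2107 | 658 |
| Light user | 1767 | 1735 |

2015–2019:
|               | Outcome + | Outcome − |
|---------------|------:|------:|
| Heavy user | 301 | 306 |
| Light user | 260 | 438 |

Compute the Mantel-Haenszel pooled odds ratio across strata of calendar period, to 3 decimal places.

OR_MH = Σ(aᵢdᵢ/nᵢ) / Σ(bᵢcᵢ/nᵢ), where nᵢ is the stratum total.
Stratum 1 (2010–2014): n = 6267; a·d/n = 2107·1735/6267 = 583.3166; b·c/n = 658·1767/6267 = 185.5251
Stratum 2 (2015–2019): n = 1305; a·d/n = 301·438/1305 = 101.0253; b·c/n = 306·260/1305 = 60.9655
OR_MH = (583.3166 + 101.0253) / (185.5251 + 60.9655) = 684.3419 / 246.4906 = 2.77634

2.776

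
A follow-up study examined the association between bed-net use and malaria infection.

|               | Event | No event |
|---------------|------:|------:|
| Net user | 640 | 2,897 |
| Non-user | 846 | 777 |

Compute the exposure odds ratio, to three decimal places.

0.203

Cells: a = 640, b = 2897, c = 846, d = 777.
OR = (a·d)/(b·c) = (640 × 777) / (2897 × 846) = 497280 / 2450862 = 0.20290
Exposure is associated with lower odds of malaria infection (OR = 0.20 < 1).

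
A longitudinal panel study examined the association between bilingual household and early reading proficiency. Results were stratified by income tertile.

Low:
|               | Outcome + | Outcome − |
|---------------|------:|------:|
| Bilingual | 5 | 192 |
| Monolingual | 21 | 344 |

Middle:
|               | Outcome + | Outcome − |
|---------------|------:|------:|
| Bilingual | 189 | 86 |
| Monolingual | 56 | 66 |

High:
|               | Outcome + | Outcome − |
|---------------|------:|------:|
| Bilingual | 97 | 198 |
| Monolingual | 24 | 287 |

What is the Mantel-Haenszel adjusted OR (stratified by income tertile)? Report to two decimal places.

2.96

OR_MH = Σ(aᵢdᵢ/nᵢ) / Σ(bᵢcᵢ/nᵢ), where nᵢ is the stratum total.
Stratum 1 (Low): n = 562; a·d/n = 5·344/562 = 3.0605; b·c/n = 192·21/562 = 7.1744
Stratum 2 (Middle): n = 397; a·d/n = 189·66/397 = 31.4207; b·c/n = 86·56/397 = 12.1310
Stratum 3 (High): n = 606; a·d/n = 97·287/606 = 45.9389; b·c/n = 198·24/606 = 7.8416
OR_MH = (3.0605 + 31.4207 + 45.9389) / (7.1744 + 12.1310 + 7.8416) = 80.4201 / 27.1469 = 2.96240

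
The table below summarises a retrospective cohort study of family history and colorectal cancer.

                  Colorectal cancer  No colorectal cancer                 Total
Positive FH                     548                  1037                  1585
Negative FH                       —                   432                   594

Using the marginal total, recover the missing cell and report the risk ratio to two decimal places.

1.27

The missing cell is in the unexposed row: 594 − 432 = 162.
So a = 548, b = 1037, c = 162, d = 432.
RR = [a/(a+b)] / [c/(c+d)] = (548/1585) / (162/594) = 0.34574/0.27273 = 1.26772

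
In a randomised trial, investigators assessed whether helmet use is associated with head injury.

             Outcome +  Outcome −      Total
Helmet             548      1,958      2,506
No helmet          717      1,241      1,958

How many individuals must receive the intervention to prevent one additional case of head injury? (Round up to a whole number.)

7

Risk in treated group = 548/2506 = 0.21868; risk in control = 717/1958 = 0.36619.
Absolute risk reduction = 0.36619 − 0.21868 = 0.14751
NNT = 1 / ARR = 1 / 0.14751 = 6.779 → round up → 7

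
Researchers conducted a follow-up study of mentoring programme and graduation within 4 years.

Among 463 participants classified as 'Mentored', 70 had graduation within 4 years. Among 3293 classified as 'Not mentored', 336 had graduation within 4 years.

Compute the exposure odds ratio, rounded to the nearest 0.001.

From the description: a = 70, b = 393, c = 336, d = 2957.
OR = (a·d)/(b·c) = (70 × 2957) / (393 × 336) = 206990 / 132048 = 1.56754
The odds of graduation within 4 years are about 1.57 times as high in the mentored group.

1.568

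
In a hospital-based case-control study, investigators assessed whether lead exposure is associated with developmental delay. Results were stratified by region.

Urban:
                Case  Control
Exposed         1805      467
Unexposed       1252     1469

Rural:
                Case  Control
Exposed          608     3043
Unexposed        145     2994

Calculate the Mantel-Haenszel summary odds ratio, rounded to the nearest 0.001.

4.389

OR_MH = Σ(aᵢdᵢ/nᵢ) / Σ(bᵢcᵢ/nᵢ), where nᵢ is the stratum total.
Stratum 1 (Urban): n = 4993; a·d/n = 1805·1469/4993 = 531.0525; b·c/n = 467·1252/4993 = 117.1007
Stratum 2 (Rural): n = 6790; a·d/n = 608·2994/6790 = 268.0931; b·c/n = 3043·145/6790 = 64.9831
OR_MH = (531.0525 + 268.0931) / (117.1007 + 64.9831) = 799.1456 / 182.0838 = 4.38889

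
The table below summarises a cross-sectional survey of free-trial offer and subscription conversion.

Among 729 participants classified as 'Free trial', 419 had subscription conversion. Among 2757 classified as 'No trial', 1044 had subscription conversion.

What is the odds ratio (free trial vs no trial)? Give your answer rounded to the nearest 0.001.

2.218

From the description: a = 419, b = 310, c = 1044, d = 1713.
OR = (a·d)/(b·c) = (419 × 1713) / (310 × 1044) = 717747 / 323640 = 2.21773
The odds of subscription conversion are about 2.22 times as high in the free trial group.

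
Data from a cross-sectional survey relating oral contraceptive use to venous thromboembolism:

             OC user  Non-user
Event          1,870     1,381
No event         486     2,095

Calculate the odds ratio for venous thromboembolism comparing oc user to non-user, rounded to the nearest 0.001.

Reading the table with exposure as columns: a = 1870 (OC user, case), b = 486 (OC user, non-case), c = 1381 (Non-user, case), d = 2095.
OR = (a·d)/(b·c) = (1870 × 2095) / (486 × 1381) = 3917650 / 671166 = 5.83708
The odds of venous thromboembolism are about 5.84 times as high in the oc user group.

5.837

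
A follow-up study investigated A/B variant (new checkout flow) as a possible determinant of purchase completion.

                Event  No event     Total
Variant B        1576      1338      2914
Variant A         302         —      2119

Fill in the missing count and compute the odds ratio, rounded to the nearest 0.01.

7.09

The missing cell is in the unexposed row: 2119 − 302 = 1817.
So a = 1576, b = 1338, c = 302, d = 1817.
OR = (a·d)/(b·c) = (1576 × 1817) / (1338 × 302) = 2863592 / 404076 = 7.08677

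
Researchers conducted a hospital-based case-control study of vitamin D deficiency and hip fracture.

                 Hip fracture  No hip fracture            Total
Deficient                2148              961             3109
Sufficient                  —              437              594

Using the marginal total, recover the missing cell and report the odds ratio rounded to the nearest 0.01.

The missing cell is in the unexposed row: 594 − 437 = 157.
So a = 2148, b = 961, c = 157, d = 437.
OR = (a·d)/(b·c) = (2148 × 437) / (961 × 157) = 938676 / 150877 = 6.22147

6.22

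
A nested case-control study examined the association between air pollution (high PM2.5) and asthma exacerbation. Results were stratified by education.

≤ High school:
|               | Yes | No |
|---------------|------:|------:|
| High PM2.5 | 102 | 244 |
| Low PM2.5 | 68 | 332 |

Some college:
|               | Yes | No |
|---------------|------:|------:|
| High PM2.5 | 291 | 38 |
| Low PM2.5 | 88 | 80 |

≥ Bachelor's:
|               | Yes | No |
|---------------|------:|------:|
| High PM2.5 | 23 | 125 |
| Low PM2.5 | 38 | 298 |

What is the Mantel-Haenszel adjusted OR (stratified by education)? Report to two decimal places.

2.74

OR_MH = Σ(aᵢdᵢ/nᵢ) / Σ(bᵢcᵢ/nᵢ), where nᵢ is the stratum total.
Stratum 1 (≤ High school): n = 746; a·d/n = 102·332/746 = 45.3941; b·c/n = 244·68/746 = 22.2413
Stratum 2 (Some college): n = 497; a·d/n = 291·80/497 = 46.8410; b·c/n = 38·88/497 = 6.7284
Stratum 3 (≥ Bachelor's): n = 484; a·d/n = 23·298/484 = 14.1612; b·c/n = 125·38/484 = 9.8140
OR_MH = (45.3941 + 46.8410 + 14.1612) / (22.2413 + 6.7284 + 9.8140) = 106.3963 / 38.7837 = 2.74332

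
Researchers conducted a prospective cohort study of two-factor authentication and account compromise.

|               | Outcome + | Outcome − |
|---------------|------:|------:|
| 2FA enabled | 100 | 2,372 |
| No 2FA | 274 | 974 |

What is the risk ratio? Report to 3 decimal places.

Cells: a = 100, b = 2372, c = 274, d = 974.
Risk in exposed = 100/2472 = 0.04045; risk in unexposed = 274/1248 = 0.21955.
RR = 0.04045 / 0.21955 = 0.18425
The risk is 82% lower among the exposed than among the unexposed.

0.184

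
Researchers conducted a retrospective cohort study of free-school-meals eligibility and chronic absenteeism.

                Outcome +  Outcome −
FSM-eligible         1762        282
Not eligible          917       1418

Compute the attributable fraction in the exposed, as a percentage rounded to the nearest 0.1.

54.4

Cells: a = 1762, b = 282, c = 917, d = 1418.
Risk in exposed = 1762/2044 = 0.86204; risk in unexposed = 917/2335 = 0.39272.
RR = 0.86204/0.39272 = 2.19504
AR% = (RR − 1)/RR × 100 = (2.19504 − 1)/2.19504 × 100 = 54.4428%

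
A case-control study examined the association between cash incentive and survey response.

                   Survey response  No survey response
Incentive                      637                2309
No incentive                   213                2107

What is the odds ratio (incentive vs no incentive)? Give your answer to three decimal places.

2.729

Cells: a = 637, b = 2309, c = 213, d = 2107.
OR = (a·d)/(b·c) = (637 × 2107) / (2309 × 213) = 1342159 / 491817 = 2.72898
The odds of survey response are about 2.73 times as high in the incentive group.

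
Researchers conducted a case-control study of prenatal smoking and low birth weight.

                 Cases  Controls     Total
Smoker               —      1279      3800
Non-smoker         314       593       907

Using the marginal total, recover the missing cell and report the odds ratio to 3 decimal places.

The missing cell is in the exposed row: 3800 − 1279 = 2521.
So a = 2521, b = 1279, c = 314, d = 593.
OR = (a·d)/(b·c) = (2521 × 593) / (1279 × 314) = 1494953 / 401606 = 3.72244

3.722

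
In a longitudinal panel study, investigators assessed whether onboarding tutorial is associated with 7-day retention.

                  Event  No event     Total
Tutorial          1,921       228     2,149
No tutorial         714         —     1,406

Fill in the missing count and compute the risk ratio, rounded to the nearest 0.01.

The missing cell is in the unexposed row: 1406 − 714 = 692.
So a = 1921, b = 228, c = 714, d = 692.
RR = [a/(a+b)] / [c/(c+d)] = (1921/2149) / (714/1406) = 0.89390/0.50782 = 1.76027

1.76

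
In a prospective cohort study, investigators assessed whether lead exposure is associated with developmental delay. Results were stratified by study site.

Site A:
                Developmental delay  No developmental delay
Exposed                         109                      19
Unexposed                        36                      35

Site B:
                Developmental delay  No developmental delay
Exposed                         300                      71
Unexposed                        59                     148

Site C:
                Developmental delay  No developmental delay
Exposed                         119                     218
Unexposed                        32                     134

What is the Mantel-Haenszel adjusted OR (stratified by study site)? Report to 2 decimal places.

5.20

OR_MH = Σ(aᵢdᵢ/nᵢ) / Σ(bᵢcᵢ/nᵢ), where nᵢ is the stratum total.
Stratum 1 (Site A): n = 199; a·d/n = 109·35/199 = 19.1709; b·c/n = 19·36/199 = 3.4372
Stratum 2 (Site B): n = 578; a·d/n = 300·148/578 = 76.8166; b·c/n = 71·59/578 = 7.2474
Stratum 3 (Site C): n = 503; a·d/n = 119·134/503 = 31.7018; b·c/n = 218·32/503 = 13.8688
OR_MH = (19.1709 + 76.8166 + 31.7018) / (3.4372 + 7.2474 + 13.8688) = 127.6893 / 24.5534 = 5.20048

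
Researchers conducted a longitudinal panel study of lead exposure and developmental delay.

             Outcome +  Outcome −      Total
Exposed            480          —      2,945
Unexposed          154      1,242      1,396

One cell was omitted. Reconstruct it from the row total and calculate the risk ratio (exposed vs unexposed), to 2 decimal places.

The missing cell is in the exposed row: 2945 − 480 = 2465.
So a = 480, b = 2465, c = 154, d = 1242.
RR = [a/(a+b)] / [c/(c+d)] = (480/2945) / (154/1396) = 0.16299/0.11032 = 1.47748

1.48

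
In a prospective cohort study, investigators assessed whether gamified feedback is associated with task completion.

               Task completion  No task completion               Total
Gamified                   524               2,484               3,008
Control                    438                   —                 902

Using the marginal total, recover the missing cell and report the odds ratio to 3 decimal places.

The missing cell is in the unexposed row: 902 − 438 = 464.
So a = 524, b = 2484, c = 438, d = 464.
OR = (a·d)/(b·c) = (524 × 464) / (2484 × 438) = 243136 / 1087992 = 0.22347

0.223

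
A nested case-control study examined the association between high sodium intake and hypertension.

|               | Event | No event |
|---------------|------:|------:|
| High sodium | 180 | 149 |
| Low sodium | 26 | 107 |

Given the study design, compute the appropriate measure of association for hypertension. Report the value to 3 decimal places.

4.972

Cells: a = 180, b = 149, c = 26, d = 107.
This is a nested case-control study: participants were sampled on outcome status, so risks in the source population cannot be estimated directly — relative risk is not valid here. The odds ratio is the appropriate measure.
OR = (a·d)/(b·c) = (180 × 107) / (149 × 26) = 19260 / 3874 = 4.97161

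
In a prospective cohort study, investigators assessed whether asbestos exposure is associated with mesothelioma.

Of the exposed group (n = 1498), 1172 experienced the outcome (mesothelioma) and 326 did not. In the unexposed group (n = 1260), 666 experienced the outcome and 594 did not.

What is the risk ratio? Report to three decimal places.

1.480

From the description: a = 1172, b = 326, c = 666, d = 594.
Risk in exposed = 1172/1498 = 0.78238; risk in unexposed = 666/1260 = 0.52857.
RR = 0.78238 / 0.52857 = 1.48017
The risk among the exposed is 1.48 times that among the unexposed.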